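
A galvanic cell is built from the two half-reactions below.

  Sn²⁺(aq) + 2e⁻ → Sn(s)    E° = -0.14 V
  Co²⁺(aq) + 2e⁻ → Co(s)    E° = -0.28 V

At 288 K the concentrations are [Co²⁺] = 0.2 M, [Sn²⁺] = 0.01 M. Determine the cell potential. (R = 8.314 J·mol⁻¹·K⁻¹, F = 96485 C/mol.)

0.103 V

The Sn²⁺/Sn couple has the higher reduction potential and acts as the cathode, so E°_cell = -0.14 − (-0.28) = 0.14 V.
Balancing electrons gives n = 2; the reaction quotient is Q = [Co²⁺]/[Sn²⁺] = 20.0.
E = E° − (RT/nF) ln Q = 0.14 − (8.314×288)/(2×96485) × (2.996) = 0.140 − 0.037 = 0.103 V.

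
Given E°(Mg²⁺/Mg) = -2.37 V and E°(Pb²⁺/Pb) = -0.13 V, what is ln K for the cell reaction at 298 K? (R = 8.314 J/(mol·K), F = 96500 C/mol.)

ln K = 174.5

E°_cell = -0.13 − (-2.37) = 2.24 V, with n = 2 electrons transferred.
At equilibrium E = 0, so the Nernst equation gives ln K = nFE°/RT = (2)(96500)(2.24)/((8.314)(298)) = 174.49.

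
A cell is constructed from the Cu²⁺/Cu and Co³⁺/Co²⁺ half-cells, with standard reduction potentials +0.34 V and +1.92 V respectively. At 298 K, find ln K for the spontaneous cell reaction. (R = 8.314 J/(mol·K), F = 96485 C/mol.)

ln K = 123.1

E°_cell = +1.92 − (+0.34) = 1.58 V, with n = 2 electrons transferred.
At equilibrium E = 0, so the Nernst equation gives ln K = nFE°/RT = (2)(96485)(1.58)/((8.314)(298)) = 123.06.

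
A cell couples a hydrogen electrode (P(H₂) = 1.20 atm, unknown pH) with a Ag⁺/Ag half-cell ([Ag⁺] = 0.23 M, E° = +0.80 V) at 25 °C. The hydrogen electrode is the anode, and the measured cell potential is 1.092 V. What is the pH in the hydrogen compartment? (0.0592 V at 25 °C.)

pH = 5.53

E°_cell = 0.80 V and n = 2.
log Q = n(E° − E)/0.0592 = 2×(0.80 − 1.092)/0.0592 = -9.865.
With Q = [H⁺]^2 / ([Ag⁺]^2·P(H₂)), solving for [H⁺] gives log[H⁺] = -5.531, so pH = 5.53.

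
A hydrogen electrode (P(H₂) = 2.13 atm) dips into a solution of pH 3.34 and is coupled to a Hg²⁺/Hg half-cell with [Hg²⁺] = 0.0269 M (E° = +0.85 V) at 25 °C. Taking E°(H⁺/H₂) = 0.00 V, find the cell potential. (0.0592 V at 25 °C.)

1.01 V

The Hg²⁺/Hg couple is the cathode, so E°_cell = 0.85 V; n = 2.
[H⁺] = 10^(−3.34) = 4.6 × 10^-4 M, and Q = [H⁺]^2 / ([Hg²⁺]·P(H₂)) = 3.65 × 10^-6.
E = E° − (0.0592/2) log Q = 0.85 − (0.0592/2)(-5.438) = 1.011 V.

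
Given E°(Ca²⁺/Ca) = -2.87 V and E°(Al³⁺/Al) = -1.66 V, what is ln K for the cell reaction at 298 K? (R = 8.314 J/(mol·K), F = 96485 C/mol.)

ln K = 282.7

E°_cell = -1.66 − (-2.87) = 1.21 V, with n = 6 electrons transferred.
At equilibrium E = 0, so the Nernst equation gives ln K = nFE°/RT = (6)(96485)(1.21)/((8.314)(298)) = 282.73.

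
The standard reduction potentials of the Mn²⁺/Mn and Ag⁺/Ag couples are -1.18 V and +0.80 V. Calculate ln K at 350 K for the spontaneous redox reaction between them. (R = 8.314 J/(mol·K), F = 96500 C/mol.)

ln K = 131.3

E°_cell = +0.80 − (-1.18) = 1.98 V, with n = 2 electrons transferred.
At equilibrium E = 0, so the Nernst equation gives ln K = nFE°/RT = (2)(96500)(1.98)/((8.314)(350)) = 131.32.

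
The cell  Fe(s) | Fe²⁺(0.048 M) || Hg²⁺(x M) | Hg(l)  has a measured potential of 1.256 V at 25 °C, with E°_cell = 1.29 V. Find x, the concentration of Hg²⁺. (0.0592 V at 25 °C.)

0.0034 M

From the Nernst equation, log Q = n(E° − E)/0.0592 = 2(1.29 − 1.256)/0.0592 = 1.149, so Q = 14.1.
With Q = [Fe²⁺]/[Hg²⁺] and the known concentrations, [Hg²⁺] in the denominator gives [Hg²⁺] = 0.0034 M.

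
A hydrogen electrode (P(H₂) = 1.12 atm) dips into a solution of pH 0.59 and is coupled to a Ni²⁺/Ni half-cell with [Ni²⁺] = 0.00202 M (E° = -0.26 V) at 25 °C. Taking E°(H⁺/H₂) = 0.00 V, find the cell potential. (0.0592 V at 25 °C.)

0.30 V

The hydrogen couple is the cathode, so E°_cell = 0.26 V; n = 2.
[H⁺] = 10^(−0.59) = 0.26 M, and Q = [Ni²⁺]·P(H₂) / [H⁺]^2 = 0.0342.
E = E° − (0.0592/2) log Q = 0.26 − (0.0592/2)(-1.465) = 0.303 V.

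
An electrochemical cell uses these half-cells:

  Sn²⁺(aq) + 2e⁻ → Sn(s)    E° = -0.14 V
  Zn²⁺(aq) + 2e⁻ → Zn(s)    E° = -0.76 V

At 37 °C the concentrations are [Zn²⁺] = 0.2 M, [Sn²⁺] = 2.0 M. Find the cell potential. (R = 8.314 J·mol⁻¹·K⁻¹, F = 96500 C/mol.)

The Sn²⁺/Sn couple has the higher reduction potential and acts as the cathode, so E°_cell = -0.14 − (-0.76) = 0.62 V.
Balancing electrons gives n = 2; the reaction quotient is Q = [Zn²⁺]/[Sn²⁺] = 0.100.
E = E° − (RT/nF) ln Q = 0.62 − (8.314×310)/(2×96500) × (-2.303) = 0.620 + 0.031 = 0.651 V.

0.651 V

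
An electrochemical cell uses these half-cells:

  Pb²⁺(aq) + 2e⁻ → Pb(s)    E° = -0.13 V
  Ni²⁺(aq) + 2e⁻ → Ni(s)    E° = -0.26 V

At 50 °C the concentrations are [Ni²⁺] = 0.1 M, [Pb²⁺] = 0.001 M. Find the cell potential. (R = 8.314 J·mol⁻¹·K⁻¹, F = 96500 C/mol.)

0.066 V

The Pb²⁺/Pb couple has the higher reduction potential and acts as the cathode, so E°_cell = -0.13 − (-0.26) = 0.13 V.
Balancing electrons gives n = 2; the reaction quotient is Q = [Ni²⁺]/[Pb²⁺] = 100.
E = E° − (RT/nF) ln Q = 0.13 − (8.314×323)/(2×96500) × (4.605) = 0.130 − 0.064 = 0.066 V.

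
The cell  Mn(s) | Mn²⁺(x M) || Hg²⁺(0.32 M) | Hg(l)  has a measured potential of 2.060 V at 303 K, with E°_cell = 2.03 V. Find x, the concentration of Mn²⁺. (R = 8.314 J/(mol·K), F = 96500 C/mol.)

From the Nernst equation, ln Q = nF(E° − E)/RT = 2×96500×(2.03 − 2.060)/(8.314×303) = -2.298, so Q = 0.100.
With Q = [Mn²⁺]/[Hg²⁺] and the known concentrations, [Mn²⁺] in the numerator gives [Mn²⁺] = 0.032 M.

0.032 M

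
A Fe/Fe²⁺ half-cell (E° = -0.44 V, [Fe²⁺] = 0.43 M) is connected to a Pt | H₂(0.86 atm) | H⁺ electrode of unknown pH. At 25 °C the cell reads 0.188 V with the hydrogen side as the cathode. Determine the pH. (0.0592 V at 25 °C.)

E°_cell = 0.44 V and n = 2.
log Q = n(E° − E)/0.0592 = 2×(0.44 − 0.188)/0.0592 = 8.514.
With Q = [Fe²⁺]·P(H₂) / [H⁺]^2, solving for [H⁺] gives log[H⁺] = -4.473, so pH = 4.47.

pH = 4.47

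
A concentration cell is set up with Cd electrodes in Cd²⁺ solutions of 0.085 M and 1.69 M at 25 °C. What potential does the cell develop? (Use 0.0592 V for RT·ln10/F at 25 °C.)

0.038 V

Both half-cells are Cd²⁺/Cd, so E°_cell = 0. The concentrated side is the cathode; the cell reaction moves Cd²⁺ from high to low concentration with n = 2.
Q = [Cd²⁺]_dilute/[Cd²⁺]_conc = 0.085/1.69 = 0.0503.
E = 0 − (0.0592/2) log Q = −(0.0592/2)(-1.298) = 0.0384 V.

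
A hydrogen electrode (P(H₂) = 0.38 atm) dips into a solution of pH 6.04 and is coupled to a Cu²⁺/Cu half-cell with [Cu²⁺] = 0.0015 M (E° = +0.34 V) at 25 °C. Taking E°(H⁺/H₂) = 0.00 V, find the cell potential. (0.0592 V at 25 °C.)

The Cu²⁺/Cu couple is the cathode, so E°_cell = 0.34 V; n = 2.
[H⁺] = 10^(−6.04) = 9.1 × 10^-7 M, and Q = [H⁺]^2 / ([Cu²⁺]·P(H₂)) = 1.46 × 10^-9.
E = E° − (0.0592/2) log Q = 0.34 − (0.0592/2)(-8.836) = 0.602 V.

0.60 V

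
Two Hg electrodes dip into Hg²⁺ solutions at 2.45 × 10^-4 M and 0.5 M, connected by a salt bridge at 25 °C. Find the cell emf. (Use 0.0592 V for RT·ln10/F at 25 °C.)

0.098 V

Both half-cells are Hg²⁺/Hg, so E°_cell = 0. The concentrated side is the cathode; the cell reaction moves Hg²⁺ from high to low concentration with n = 2.
Q = [Hg²⁺]_dilute/[Hg²⁺]_conc = 2.45 × 10^-4/0.5 = 4.9 × 10^-4.
E = 0 − (0.0592/2) log Q = −(0.0592/2)(-3.310) = 0.0980 V.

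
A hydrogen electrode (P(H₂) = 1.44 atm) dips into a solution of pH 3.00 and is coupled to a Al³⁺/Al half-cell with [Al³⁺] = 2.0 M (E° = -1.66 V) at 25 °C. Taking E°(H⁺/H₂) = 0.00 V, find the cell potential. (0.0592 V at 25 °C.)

1.47 V

The hydrogen couple is the cathode, so E°_cell = 1.66 V; n = 6.
[H⁺] = 10^(−3.00) = 0.0010 M, and Q = [Al³⁺]^2·P(H₂)^3 / [H⁺]^6 = 1.19 × 10^19.
E = E° − (0.0592/6) log Q = 1.66 − (0.0592/6)(19.077) = 1.472 V.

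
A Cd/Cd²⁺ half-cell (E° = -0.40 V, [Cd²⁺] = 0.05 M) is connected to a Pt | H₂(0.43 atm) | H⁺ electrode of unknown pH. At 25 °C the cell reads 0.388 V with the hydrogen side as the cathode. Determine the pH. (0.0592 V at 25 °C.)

pH = 1.04

E°_cell = 0.40 V and n = 2.
log Q = n(E° − E)/0.0592 = 2×(0.40 − 0.388)/0.0592 = 0.405.
With Q = [Cd²⁺]·P(H₂) / [H⁺]^2, solving for [H⁺] gives log[H⁺] = -1.036, so pH = 1.04.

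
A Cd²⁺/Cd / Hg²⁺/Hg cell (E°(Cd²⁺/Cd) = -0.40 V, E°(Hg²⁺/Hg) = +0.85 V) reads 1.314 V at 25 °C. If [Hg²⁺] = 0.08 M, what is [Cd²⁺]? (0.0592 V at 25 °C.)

From the Nernst equation, log Q = n(E° − E)/0.0592 = 2(1.25 − 1.314)/0.0592 = -2.162, so Q = 0.00688.
With Q = [Cd²⁺]/[Hg²⁺] and the known concentrations, [Cd²⁺] in the numerator gives [Cd²⁺] = 5.5 × 10^-4 M.

5.5 × 10^-4 M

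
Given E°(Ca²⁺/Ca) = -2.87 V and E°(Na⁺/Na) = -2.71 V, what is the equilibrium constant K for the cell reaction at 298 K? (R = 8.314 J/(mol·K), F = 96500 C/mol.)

2.6 × 10^5

E°_cell = -2.71 − (-2.87) = 0.16 V, with n = 2 electrons transferred.
At equilibrium E = 0, so the Nernst equation gives ln K = nFE°/RT = (2)(96500)(0.16)/((8.314)(298)) = 12.46.
K = e^12.46 = 2.6 × 10^5.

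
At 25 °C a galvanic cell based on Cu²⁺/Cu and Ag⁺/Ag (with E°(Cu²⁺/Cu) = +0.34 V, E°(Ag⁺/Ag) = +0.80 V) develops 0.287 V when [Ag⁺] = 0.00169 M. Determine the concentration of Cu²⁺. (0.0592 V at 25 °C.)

From the Nernst equation, log Q = n(E° − E)/0.0592 = 2(0.46 − 0.287)/0.0592 = 5.845, so Q = 6.99 × 10^5.
With Q = [Cu²⁺]/[Ag⁺]^2 and the known concentrations, [Cu²⁺] in the numerator gives [Cu²⁺] = 2.0 M.

2.0 M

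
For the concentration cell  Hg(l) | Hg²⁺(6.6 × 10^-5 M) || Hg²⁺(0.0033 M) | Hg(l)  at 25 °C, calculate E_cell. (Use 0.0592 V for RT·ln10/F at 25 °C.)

Both half-cells are Hg²⁺/Hg, so E°_cell = 0. The concentrated side is the cathode; the cell reaction moves Hg²⁺ from high to low concentration with n = 2.
Q = [Hg²⁺]_dilute/[Hg²⁺]_conc = 6.6 × 10^-5/0.0033 = 0.0200.
E = 0 − (0.0592/2) log Q = −(0.0592/2)(-1.699) = 0.0503 V.

0.050 V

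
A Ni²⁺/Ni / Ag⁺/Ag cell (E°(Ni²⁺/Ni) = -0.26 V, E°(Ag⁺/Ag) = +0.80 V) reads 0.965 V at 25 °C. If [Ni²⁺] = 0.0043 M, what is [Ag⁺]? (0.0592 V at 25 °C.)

0.0016 M

From the Nernst equation, log Q = n(E° − E)/0.0592 = 2(1.06 − 0.965)/0.0592 = 3.209, so Q = 1620.
With Q = [Ni²⁺]/[Ag⁺]^2 and the known concentrations, [Ag⁺]^2 in the denominator gives [Ag⁺] = 0.0016 M.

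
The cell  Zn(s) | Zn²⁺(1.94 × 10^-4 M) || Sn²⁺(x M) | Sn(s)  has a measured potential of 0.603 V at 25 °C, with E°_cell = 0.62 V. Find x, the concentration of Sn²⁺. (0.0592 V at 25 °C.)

5.2 × 10^-5 M

From the Nernst equation, log Q = n(E° − E)/0.0592 = 2(0.62 − 0.603)/0.0592 = 0.574, so Q = 3.75.
With Q = [Zn²⁺]/[Sn²⁺] and the known concentrations, [Sn²⁺] in the denominator gives [Sn²⁺] = 5.2 × 10^-5 M.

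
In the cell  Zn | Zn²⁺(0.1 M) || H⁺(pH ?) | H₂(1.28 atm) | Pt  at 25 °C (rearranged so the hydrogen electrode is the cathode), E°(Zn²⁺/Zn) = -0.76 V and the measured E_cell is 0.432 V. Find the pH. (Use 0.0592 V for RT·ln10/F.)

pH = 5.99

E°_cell = 0.76 V and n = 2.
log Q = n(E° − E)/0.0592 = 2×(0.76 − 0.432)/0.0592 = 11.081.
With Q = [Zn²⁺]·P(H₂) / [H⁺]^2, solving for [H⁺] gives log[H⁺] = -5.987, so pH = 5.99.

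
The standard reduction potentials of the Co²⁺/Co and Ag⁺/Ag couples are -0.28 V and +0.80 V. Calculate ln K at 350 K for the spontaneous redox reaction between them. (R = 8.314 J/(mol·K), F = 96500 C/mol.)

E°_cell = +0.80 − (-0.28) = 1.08 V, with n = 2 electrons transferred.
At equilibrium E = 0, so the Nernst equation gives ln K = nFE°/RT = (2)(96500)(1.08)/((8.314)(350)) = 71.63.

ln K = 71.6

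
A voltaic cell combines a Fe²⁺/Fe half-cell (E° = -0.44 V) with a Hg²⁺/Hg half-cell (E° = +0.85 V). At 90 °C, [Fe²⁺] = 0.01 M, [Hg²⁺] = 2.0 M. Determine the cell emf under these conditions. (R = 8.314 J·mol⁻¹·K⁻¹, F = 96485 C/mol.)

The Hg²⁺/Hg couple has the higher reduction potential and acts as the cathode, so E°_cell = +0.85 − (-0.44) = 1.29 V.
Balancing electrons gives n = 2; the reaction quotient is Q = [Fe²⁺]/[Hg²⁺] = 0.00500.
E = E° − (RT/nF) ln Q = 1.29 − (8.314×363)/(2×96485) × (-5.298) = 1.290 + 0.083 = 1.373 V.

1.37 V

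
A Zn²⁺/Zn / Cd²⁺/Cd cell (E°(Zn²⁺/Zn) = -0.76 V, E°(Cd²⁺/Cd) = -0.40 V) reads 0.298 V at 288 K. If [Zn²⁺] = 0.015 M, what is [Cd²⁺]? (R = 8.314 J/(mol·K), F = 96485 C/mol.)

From the Nernst equation, ln Q = nF(E° − E)/RT = 2×96485×(0.36 − 0.298)/(8.314×288) = 4.997, so Q = 148.
With Q = [Zn²⁺]/[Cd²⁺] and the known concentrations, [Cd²⁺] in the denominator gives [Cd²⁺] = 1 × 10^-4 M.

1 × 10^-4 M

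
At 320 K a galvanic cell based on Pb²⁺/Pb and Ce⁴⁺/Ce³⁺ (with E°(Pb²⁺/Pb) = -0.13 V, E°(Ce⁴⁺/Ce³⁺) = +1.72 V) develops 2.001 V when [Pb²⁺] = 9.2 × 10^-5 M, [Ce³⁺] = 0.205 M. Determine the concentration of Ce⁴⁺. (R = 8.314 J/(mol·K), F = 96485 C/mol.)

From the Nernst equation, ln Q = nF(E° − E)/RT = 2×96485×(1.85 − 2.001)/(8.314×320) = -10.952, so Q = 1.75 × 10^-5.
With Q = [Pb²⁺]·[Ce³⁺]^2/[Ce⁴⁺]^2 and the known concentrations, [Ce⁴⁺]^2 in the denominator gives [Ce⁴⁺] = 0.47 M.

0.47 M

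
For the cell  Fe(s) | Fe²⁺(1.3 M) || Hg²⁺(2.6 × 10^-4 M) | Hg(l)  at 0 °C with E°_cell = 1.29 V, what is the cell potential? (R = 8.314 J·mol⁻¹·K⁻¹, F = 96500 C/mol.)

1.19 V

Balancing electrons gives n = 2; the reaction quotient is Q = [Fe²⁺]/[Hg²⁺] = 5000.
E = E° − (RT/nF) ln Q = 1.29 − (8.314×273)/(2×96500) × (8.517) = 1.290 − 0.100 = 1.190 V.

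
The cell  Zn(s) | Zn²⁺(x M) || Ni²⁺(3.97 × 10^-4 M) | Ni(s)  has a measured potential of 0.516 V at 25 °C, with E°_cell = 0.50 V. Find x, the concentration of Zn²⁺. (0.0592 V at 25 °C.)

From the Nernst equation, log Q = n(E° − E)/0.0592 = 2(0.50 − 0.516)/0.0592 = -0.541, so Q = 0.288.
With Q = [Zn²⁺]/[Ni²⁺] and the known concentrations, [Zn²⁺] in the numerator gives [Zn²⁺] = 1.1 × 10^-4 M.

1.1 × 10^-4 M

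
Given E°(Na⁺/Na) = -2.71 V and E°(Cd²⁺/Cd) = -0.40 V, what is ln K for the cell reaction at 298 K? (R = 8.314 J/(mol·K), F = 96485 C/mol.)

E°_cell = -0.40 − (-2.71) = 2.31 V, with n = 2 electrons transferred.
At equilibrium E = 0, so the Nernst equation gives ln K = nFE°/RT = (2)(96485)(2.31)/((8.314)(298)) = 179.92.

ln K = 179.9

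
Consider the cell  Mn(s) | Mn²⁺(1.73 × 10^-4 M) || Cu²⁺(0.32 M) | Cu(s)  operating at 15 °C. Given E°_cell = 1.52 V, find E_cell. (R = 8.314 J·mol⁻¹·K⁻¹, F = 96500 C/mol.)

Balancing electrons gives n = 2; the reaction quotient is Q = [Mn²⁺]/[Cu²⁺] = 5.41 × 10^-4.
E = E° − (RT/nF) ln Q = 1.52 − (8.314×288)/(2×96500) × (-7.523) = 1.520 + 0.093 = 1.613 V.

1.61 V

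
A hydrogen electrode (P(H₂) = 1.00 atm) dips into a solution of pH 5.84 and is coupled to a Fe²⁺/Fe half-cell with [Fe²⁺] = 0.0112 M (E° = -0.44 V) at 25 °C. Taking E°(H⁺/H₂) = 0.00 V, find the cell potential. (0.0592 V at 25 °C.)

The hydrogen couple is the cathode, so E°_cell = 0.44 V; n = 2.
[H⁺] = 10^(−5.84) = 1.4 × 10^-6 M, and Q = [Fe²⁺]·P(H₂) / [H⁺]^2 = 5.36 × 10^9.
E = E° − (0.0592/2) log Q = 0.44 − (0.0592/2)(9.729) = 0.152 V.

0.15 V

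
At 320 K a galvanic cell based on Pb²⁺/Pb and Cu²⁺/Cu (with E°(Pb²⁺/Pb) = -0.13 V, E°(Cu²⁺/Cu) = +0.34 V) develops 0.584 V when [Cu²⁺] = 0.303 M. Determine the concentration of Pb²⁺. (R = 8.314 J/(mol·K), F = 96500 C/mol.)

7.8 × 10^-5 M

From the Nernst equation, ln Q = nF(E° − E)/RT = 2×96500×(0.47 − 0.584)/(8.314×320) = -8.270, so Q = 2.56 × 10^-4.
With Q = [Pb²⁺]/[Cu²⁺] and the known concentrations, [Pb²⁺] in the numerator gives [Pb²⁺] = 7.8 × 10^-5 M.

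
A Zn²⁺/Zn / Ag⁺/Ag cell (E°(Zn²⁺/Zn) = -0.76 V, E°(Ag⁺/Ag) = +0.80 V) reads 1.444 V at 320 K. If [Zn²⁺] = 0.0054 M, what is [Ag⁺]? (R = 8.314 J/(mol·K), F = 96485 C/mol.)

From the Nernst equation, ln Q = nF(E° − E)/RT = 2×96485×(1.56 − 1.444)/(8.314×320) = 8.414, so Q = 4510.
With Q = [Zn²⁺]/[Ag⁺]^2 and the known concentrations, [Ag⁺]^2 in the denominator gives [Ag⁺] = 0.0011 M.

0.0011 M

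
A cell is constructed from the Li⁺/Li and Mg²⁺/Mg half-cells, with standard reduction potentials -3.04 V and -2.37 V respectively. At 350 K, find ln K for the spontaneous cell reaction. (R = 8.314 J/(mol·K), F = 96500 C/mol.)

ln K = 44.4

E°_cell = -2.37 − (-3.04) = 0.67 V, with n = 2 electrons transferred.
At equilibrium E = 0, so the Nernst equation gives ln K = nFE°/RT = (2)(96500)(0.67)/((8.314)(350)) = 44.44.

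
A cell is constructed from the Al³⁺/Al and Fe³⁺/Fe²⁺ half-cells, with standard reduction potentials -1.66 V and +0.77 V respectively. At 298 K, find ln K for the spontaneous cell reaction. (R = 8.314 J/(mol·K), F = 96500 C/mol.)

E°_cell = +0.77 − (-1.66) = 2.43 V, with n = 3 electrons transferred.
At equilibrium E = 0, so the Nernst equation gives ln K = nFE°/RT = (3)(96500)(2.43)/((8.314)(298)) = 283.94.

ln K = 283.9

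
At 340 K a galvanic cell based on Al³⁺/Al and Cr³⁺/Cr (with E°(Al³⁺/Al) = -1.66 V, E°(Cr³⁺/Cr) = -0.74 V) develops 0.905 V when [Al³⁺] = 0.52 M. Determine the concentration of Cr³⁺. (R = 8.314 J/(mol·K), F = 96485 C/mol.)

From the Nernst equation, ln Q = nF(E° − E)/RT = 3×96485×(0.92 − 0.905)/(8.314×340) = 1.536, so Q = 4.65.
With Q = [Al³⁺]/[Cr³⁺] and the known concentrations, [Cr³⁺] in the denominator gives [Cr³⁺] = 0.11 M.

0.11 M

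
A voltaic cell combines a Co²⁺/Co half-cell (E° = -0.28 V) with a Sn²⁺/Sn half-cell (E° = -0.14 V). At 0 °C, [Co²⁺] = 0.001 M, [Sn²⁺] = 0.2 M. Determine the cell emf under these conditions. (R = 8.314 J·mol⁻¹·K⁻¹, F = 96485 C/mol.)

The Sn²⁺/Sn couple has the higher reduction potential and acts as the cathode, so E°_cell = -0.14 − (-0.28) = 0.14 V.
Balancing electrons gives n = 2; the reaction quotient is Q = [Co²⁺]/[Sn²⁺] = 0.00500.
E = E° − (RT/nF) ln Q = 0.14 − (8.314×273)/(2×96485) × (-5.298) = 0.140 + 0.062 = 0.202 V.

0.202 V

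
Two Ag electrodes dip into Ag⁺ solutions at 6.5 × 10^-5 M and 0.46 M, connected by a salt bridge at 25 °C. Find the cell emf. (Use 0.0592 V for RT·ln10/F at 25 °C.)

0.23 V

Both half-cells are Ag⁺/Ag, so E°_cell = 0. The concentrated side is the cathode; the cell reaction moves Ag⁺ from high to low concentration with n = 1.
Q = [Ag⁺]_dilute/[Ag⁺]_conc = 6.5 × 10^-5/0.46 = 1.41 × 10^-4.
E = 0 − (0.0592/1) log Q = −(0.0592/1)(-3.850) = 0.2279 V.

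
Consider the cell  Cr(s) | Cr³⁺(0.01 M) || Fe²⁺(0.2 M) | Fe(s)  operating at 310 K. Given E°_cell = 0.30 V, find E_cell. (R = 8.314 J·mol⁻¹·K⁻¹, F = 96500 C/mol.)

0.320 V

Balancing electrons gives n = 6; the reaction quotient is Q = [Cr³⁺]^2/[Fe²⁺]^3 = 0.0125.
E = E° − (RT/nF) ln Q = 0.30 − (8.314×310)/(6×96500) × (-4.382) = 0.300 + 0.020 = 0.320 V.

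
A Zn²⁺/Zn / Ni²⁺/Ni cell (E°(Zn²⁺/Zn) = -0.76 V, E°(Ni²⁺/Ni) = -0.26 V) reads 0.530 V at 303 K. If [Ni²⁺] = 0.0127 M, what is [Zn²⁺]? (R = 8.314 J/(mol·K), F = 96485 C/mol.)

0.0013 M

From the Nernst equation, ln Q = nF(E° − E)/RT = 2×96485×(0.50 − 0.530)/(8.314×303) = -2.298, so Q = 0.100.
With Q = [Zn²⁺]/[Ni²⁺] and the known concentrations, [Zn²⁺] in the numerator gives [Zn²⁺] = 0.0013 M.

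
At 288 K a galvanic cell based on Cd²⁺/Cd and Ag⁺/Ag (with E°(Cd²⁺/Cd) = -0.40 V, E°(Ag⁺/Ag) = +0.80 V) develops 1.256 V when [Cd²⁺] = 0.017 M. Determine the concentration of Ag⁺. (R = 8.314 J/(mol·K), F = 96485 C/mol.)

1.2 M

From the Nernst equation, ln Q = nF(E° − E)/RT = 2×96485×(1.20 − 1.256)/(8.314×288) = -4.513, so Q = 0.0110.
With Q = [Cd²⁺]/[Ag⁺]^2 and the known concentrations, [Ag⁺]^2 in the denominator gives [Ag⁺] = 1.2 M.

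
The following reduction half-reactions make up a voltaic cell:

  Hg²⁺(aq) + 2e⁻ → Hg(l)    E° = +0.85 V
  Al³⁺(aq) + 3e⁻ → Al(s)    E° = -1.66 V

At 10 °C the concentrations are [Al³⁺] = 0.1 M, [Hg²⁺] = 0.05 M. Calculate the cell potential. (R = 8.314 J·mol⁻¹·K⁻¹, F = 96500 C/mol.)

The Hg²⁺/Hg couple has the higher reduction potential and acts as the cathode, so E°_cell = +0.85 − (-1.66) = 2.51 V.
Balancing electrons gives n = 6; the reaction quotient is Q = [Al³⁺]^2/[Hg²⁺]^3 = 80.0.
E = E° − (RT/nF) ln Q = 2.51 − (8.314×283)/(6×96500) × (4.382) = 2.510 − 0.018 = 2.492 V.

2.49 V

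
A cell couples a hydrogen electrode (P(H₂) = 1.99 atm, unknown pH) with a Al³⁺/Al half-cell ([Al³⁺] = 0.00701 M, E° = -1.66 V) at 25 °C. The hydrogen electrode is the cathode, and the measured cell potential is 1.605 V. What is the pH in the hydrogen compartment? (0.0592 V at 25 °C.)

pH = 1.50

E°_cell = 1.66 V and n = 6.
log Q = n(E° − E)/0.0592 = 6×(1.66 − 1.605)/0.0592 = 5.574.
With Q = [Al³⁺]^2·P(H₂)^3 / [H⁺]^6, solving for [H⁺] gives log[H⁺] = -1.498, so pH = 1.50.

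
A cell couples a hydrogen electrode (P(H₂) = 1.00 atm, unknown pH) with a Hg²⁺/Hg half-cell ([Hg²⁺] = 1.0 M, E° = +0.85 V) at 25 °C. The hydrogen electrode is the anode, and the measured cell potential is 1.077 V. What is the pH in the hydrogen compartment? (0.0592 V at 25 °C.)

E°_cell = 0.85 V and n = 2.
log Q = n(E° − E)/0.0592 = 2×(0.85 − 1.077)/0.0592 = -7.669.
With Q = [H⁺]^2 / ([Hg²⁺]·P(H₂)), solving for [H⁺] gives log[H⁺] = -3.834, so pH = 3.83.

pH = 3.83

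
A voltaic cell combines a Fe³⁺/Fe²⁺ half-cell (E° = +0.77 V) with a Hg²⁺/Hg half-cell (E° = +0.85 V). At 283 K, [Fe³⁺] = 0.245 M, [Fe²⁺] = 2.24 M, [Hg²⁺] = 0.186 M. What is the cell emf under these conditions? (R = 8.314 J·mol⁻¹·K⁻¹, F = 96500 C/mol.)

The Hg²⁺/Hg couple has the higher reduction potential and acts as the cathode, so E°_cell = +0.85 − (+0.77) = 0.08 V.
Balancing electrons gives n = 2; the reaction quotient is Q = [Fe³⁺]^2/([Fe²⁺]^2·[Hg²⁺]) = 0.0643.
E = E° − (RT/nF) ln Q = 0.08 − (8.314×283)/(2×96500) × (-2.744) = 0.080 + 0.033 = 0.113 V.

0.113 V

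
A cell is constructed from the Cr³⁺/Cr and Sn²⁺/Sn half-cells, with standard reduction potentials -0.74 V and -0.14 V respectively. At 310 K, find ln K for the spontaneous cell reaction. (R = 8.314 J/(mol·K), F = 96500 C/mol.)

E°_cell = -0.14 − (-0.74) = 0.60 V, with n = 6 electrons transferred.
At equilibrium E = 0, so the Nernst equation gives ln K = nFE°/RT = (6)(96500)(0.60)/((8.314)(310)) = 134.79.

ln K = 134.8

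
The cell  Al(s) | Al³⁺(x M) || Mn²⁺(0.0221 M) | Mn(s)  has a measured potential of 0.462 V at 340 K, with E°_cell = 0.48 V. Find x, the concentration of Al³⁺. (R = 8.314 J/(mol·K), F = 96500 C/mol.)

0.021 M

From the Nernst equation, ln Q = nF(E° − E)/RT = 6×96500×(0.48 − 0.462)/(8.314×340) = 3.687, so Q = 39.9.
With Q = [Al³⁺]^2/[Mn²⁺]^3 and the known concentrations, [Al³⁺]^2 in the numerator gives [Al³⁺] = 0.021 M.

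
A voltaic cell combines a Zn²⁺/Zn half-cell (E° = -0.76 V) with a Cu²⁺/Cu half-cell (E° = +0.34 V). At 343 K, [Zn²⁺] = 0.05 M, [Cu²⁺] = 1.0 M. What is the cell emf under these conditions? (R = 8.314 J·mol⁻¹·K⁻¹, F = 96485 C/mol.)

The Cu²⁺/Cu couple has the higher reduction potential and acts as the cathode, so E°_cell = +0.34 − (-0.76) = 1.10 V.
Balancing electrons gives n = 2; the reaction quotient is Q = [Zn²⁺]/[Cu²⁺] = 0.0500.
E = E° − (RT/nF) ln Q = 1.10 − (8.314×343)/(2×96485) × (-2.996) = 1.100 + 0.044 = 1.144 V.

1.14 V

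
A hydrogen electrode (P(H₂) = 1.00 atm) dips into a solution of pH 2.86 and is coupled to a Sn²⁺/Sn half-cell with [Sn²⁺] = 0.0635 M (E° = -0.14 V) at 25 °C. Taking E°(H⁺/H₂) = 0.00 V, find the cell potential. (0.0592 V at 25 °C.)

0.006 V

The hydrogen couple is the cathode, so E°_cell = 0.14 V; n = 2.
[H⁺] = 10^(−2.86) = 0.0014 M, and Q = [Sn²⁺]·P(H₂) / [H⁺]^2 = 3.33 × 10^4.
E = E° − (0.0592/2) log Q = 0.14 − (0.0592/2)(4.523) = 0.006 V.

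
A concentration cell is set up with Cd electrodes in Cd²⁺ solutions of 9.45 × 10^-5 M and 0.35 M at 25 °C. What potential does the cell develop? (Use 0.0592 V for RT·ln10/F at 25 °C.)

Both half-cells are Cd²⁺/Cd, so E°_cell = 0. The concentrated side is the cathode; the cell reaction moves Cd²⁺ from high to low concentration with n = 2.
Q = [Cd²⁺]_dilute/[Cd²⁺]_conc = 9.45 × 10^-5/0.35 = 2.7 × 10^-4.
E = 0 − (0.0592/2) log Q = −(0.0592/2)(-3.569) = 0.1056 V.

0.11 V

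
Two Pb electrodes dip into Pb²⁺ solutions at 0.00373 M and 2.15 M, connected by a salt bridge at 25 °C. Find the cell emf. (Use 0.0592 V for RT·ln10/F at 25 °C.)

Both half-cells are Pb²⁺/Pb, so E°_cell = 0. The concentrated side is the cathode; the cell reaction moves Pb²⁺ from high to low concentration with n = 2.
Q = [Pb²⁺]_dilute/[Pb²⁺]_conc = 0.00373/2.15 = 0.00173.
E = 0 − (0.0592/2) log Q = −(0.0592/2)(-2.761) = 0.0817 V.

0.082 V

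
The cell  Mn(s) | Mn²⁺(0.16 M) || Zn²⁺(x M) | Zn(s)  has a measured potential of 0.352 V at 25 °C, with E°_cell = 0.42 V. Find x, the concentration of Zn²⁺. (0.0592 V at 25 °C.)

8.1 × 10^-4 M

From the Nernst equation, log Q = n(E° − E)/0.0592 = 2(0.42 − 0.352)/0.0592 = 2.297, so Q = 198.
With Q = [Mn²⁺]/[Zn²⁺] and the known concentrations, [Zn²⁺] in the denominator gives [Zn²⁺] = 8.1 × 10^-4 M.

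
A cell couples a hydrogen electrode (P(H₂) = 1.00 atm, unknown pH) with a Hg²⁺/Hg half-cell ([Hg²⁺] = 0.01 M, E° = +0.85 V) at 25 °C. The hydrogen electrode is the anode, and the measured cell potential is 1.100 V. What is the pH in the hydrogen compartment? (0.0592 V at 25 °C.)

pH = 5.22

E°_cell = 0.85 V and n = 2.
log Q = n(E° − E)/0.0592 = 2×(0.85 − 1.100)/0.0592 = -8.446.
With Q = [H⁺]^2 / ([Hg²⁺]·P(H₂)), solving for [H⁺] gives log[H⁺] = -5.223, so pH = 5.22.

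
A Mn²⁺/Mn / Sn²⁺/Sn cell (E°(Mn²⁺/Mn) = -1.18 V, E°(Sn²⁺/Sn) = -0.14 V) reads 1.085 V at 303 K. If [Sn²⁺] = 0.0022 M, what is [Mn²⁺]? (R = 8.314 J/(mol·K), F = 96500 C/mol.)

From the Nernst equation, ln Q = nF(E° − E)/RT = 2×96500×(1.04 − 1.085)/(8.314×303) = -3.448, so Q = 0.0318.
With Q = [Mn²⁺]/[Sn²⁺] and the known concentrations, [Mn²⁺] in the numerator gives [Mn²⁺] = 7 × 10^-5 M.

7 × 10^-5 M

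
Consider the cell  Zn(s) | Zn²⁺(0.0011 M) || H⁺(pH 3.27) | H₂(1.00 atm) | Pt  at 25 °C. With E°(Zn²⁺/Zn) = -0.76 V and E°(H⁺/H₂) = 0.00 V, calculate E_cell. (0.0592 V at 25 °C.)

0.65 V

The hydrogen couple is the cathode, so E°_cell = 0.76 V; n = 2.
[H⁺] = 10^(−3.27) = 5.4 × 10^-4 M, and Q = [Zn²⁺]·P(H₂) / [H⁺]^2 = 3810.
E = E° − (0.0592/2) log Q = 0.76 − (0.0592/2)(3.581) = 0.654 V.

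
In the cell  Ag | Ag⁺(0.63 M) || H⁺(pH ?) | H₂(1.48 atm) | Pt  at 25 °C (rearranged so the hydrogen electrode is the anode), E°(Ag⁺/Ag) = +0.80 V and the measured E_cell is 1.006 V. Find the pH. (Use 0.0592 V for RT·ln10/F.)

pH = 3.60

E°_cell = 0.80 V and n = 2.
log Q = n(E° − E)/0.0592 = 2×(0.80 − 1.006)/0.0592 = -6.959.
With Q = [H⁺]^2 / ([Ag⁺]^2·P(H₂)), solving for [H⁺] gives log[H⁺] = -3.595, so pH = 3.60.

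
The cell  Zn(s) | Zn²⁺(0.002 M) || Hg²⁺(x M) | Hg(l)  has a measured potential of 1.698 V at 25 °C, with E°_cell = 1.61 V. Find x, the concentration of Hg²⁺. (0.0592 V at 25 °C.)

From the Nernst equation, log Q = n(E° − E)/0.0592 = 2(1.61 − 1.698)/0.0592 = -2.973, so Q = 0.00106.
With Q = [Zn²⁺]/[Hg²⁺] and the known concentrations, [Hg²⁺] in the denominator gives [Hg²⁺] = 1.9 M.

1.9 M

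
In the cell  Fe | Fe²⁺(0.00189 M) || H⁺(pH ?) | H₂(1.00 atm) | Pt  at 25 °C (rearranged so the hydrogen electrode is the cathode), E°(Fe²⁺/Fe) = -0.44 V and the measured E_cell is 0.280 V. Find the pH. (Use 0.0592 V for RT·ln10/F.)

pH = 4.06

E°_cell = 0.44 V and n = 2.
log Q = n(E° − E)/0.0592 = 2×(0.44 − 0.280)/0.0592 = 5.405.
With Q = [Fe²⁺]·P(H₂) / [H⁺]^2, solving for [H⁺] gives log[H⁺] = -4.064, so pH = 4.06.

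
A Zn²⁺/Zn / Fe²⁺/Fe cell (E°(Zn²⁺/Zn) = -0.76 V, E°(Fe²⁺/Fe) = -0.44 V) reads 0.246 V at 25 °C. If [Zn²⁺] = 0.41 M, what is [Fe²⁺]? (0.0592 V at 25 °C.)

0.0013 M

From the Nernst equation, log Q = n(E° − E)/0.0592 = 2(0.32 − 0.246)/0.0592 = 2.500, so Q = 316.
With Q = [Zn²⁺]/[Fe²⁺] and the known concentrations, [Fe²⁺] in the denominator gives [Fe²⁺] = 0.0013 M.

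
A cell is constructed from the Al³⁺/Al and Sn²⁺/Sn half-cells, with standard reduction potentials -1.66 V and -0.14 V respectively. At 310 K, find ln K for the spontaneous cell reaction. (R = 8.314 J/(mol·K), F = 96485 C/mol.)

ln K = 341.4

E°_cell = -0.14 − (-1.66) = 1.52 V, with n = 6 electrons transferred.
At equilibrium E = 0, so the Nernst equation gives ln K = nFE°/RT = (6)(96485)(1.52)/((8.314)(310)) = 341.42.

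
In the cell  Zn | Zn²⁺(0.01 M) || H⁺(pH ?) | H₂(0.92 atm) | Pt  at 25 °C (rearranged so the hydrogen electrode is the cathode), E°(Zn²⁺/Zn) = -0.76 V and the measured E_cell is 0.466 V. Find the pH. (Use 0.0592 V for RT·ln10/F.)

pH = 5.98

E°_cell = 0.76 V and n = 2.
log Q = n(E° − E)/0.0592 = 2×(0.76 − 0.466)/0.0592 = 9.932.
With Q = [Zn²⁺]·P(H₂) / [H⁺]^2, solving for [H⁺] gives log[H⁺] = -5.984, so pH = 5.98.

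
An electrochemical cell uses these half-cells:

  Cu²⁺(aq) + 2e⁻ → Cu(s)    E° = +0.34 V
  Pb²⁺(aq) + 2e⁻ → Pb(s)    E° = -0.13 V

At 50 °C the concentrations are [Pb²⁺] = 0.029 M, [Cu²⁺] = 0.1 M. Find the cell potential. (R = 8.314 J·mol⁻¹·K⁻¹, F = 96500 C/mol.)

The Cu²⁺/Cu couple has the higher reduction potential and acts as the cathode, so E°_cell = +0.34 − (-0.13) = 0.47 V.
Balancing electrons gives n = 2; the reaction quotient is Q = [Pb²⁺]/[Cu²⁺] = 0.290.
E = E° − (RT/nF) ln Q = 0.47 − (8.314×323)/(2×96500) × (-1.238) = 0.470 + 0.017 = 0.487 V.

0.487 V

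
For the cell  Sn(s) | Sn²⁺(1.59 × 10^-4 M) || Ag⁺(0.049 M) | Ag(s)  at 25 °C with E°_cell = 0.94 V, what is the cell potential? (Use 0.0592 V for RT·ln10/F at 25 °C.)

Balancing electrons gives n = 2; the reaction quotient is Q = [Sn²⁺]/[Ag⁺]^2 = 0.0662.
At 25 °C, E = E° − (0.0592/n) log Q = 0.94 − (0.0592/2)(-1.179) = 0.940 + 0.035 = 0.975 V.

0.975 V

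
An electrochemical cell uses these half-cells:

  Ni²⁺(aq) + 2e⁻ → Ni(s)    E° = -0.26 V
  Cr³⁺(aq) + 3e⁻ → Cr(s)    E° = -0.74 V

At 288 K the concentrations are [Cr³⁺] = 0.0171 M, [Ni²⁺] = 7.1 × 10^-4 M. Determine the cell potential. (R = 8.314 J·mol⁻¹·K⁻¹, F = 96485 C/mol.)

The Ni²⁺/Ni couple has the higher reduction potential and acts as the cathode, so E°_cell = -0.26 − (-0.74) = 0.48 V.
Balancing electrons gives n = 6; the reaction quotient is Q = [Cr³⁺]^2/[Ni²⁺]^3 = 8.17 × 10^5.
E = E° − (RT/nF) ln Q = 0.48 − (8.314×288)/(6×96485) × (13.613) = 0.480 − 0.056 = 0.424 V.

0.424 V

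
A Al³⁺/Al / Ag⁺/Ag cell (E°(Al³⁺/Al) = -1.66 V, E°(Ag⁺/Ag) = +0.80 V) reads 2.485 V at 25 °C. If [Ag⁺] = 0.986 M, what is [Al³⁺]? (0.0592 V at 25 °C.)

From the Nernst equation, log Q = n(E° − E)/0.0592 = 3(2.46 − 2.485)/0.0592 = -1.267, so Q = 0.0541.
With Q = [Al³⁺]/[Ag⁺]^3 and the known concentrations, [Al³⁺] in the numerator gives [Al³⁺] = 0.052 M.

0.052 M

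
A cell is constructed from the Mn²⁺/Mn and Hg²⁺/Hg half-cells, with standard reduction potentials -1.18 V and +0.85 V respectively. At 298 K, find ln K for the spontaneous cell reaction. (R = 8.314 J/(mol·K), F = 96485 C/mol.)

E°_cell = +0.85 − (-1.18) = 2.03 V, with n = 2 electrons transferred.
At equilibrium E = 0, so the Nernst equation gives ln K = nFE°/RT = (2)(96485)(2.03)/((8.314)(298)) = 158.11.

ln K = 158.1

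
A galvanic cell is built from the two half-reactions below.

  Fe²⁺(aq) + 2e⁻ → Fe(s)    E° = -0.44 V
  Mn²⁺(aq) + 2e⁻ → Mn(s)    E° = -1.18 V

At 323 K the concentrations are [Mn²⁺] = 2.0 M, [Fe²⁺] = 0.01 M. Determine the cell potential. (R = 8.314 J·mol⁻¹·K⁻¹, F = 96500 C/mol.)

The Fe²⁺/Fe couple has the higher reduction potential and acts as the cathode, so E°_cell = -0.44 − (-1.18) = 0.74 V.
Balancing electrons gives n = 2; the reaction quotient is Q = [Mn²⁺]/[Fe²⁺] = 200.
E = E° − (RT/nF) ln Q = 0.74 − (8.314×323)/(2×96500) × (5.298) = 0.740 − 0.074 = 0.666 V.

0.666 V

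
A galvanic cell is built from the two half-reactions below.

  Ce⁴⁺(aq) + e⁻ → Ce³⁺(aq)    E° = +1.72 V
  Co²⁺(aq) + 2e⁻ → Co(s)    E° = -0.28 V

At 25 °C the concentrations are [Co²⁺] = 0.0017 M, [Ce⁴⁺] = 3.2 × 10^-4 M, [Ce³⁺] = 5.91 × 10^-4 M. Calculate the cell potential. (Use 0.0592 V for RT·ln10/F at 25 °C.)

The Ce⁴⁺/Ce³⁺ couple has the higher reduction potential and acts as the cathode, so E°_cell = +1.72 − (-0.28) = 2.00 V.
Balancing electrons gives n = 2; the reaction quotient is Q = [Co²⁺]·[Ce³⁺]^2/[Ce⁴⁺]^2 = 0.00580.
At 25 °C, E = E° − (0.0592/n) log Q = 2.00 − (0.0592/2)(-2.237) = 2.000 + 0.066 = 2.066 V.

2.07 V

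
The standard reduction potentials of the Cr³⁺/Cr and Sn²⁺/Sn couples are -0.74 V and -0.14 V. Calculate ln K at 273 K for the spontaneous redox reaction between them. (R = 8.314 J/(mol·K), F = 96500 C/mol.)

ln K = 153.1

E°_cell = -0.14 − (-0.74) = 0.60 V, with n = 6 electrons transferred.
At equilibrium E = 0, so the Nernst equation gives ln K = nFE°/RT = (6)(96500)(0.60)/((8.314)(273)) = 153.06.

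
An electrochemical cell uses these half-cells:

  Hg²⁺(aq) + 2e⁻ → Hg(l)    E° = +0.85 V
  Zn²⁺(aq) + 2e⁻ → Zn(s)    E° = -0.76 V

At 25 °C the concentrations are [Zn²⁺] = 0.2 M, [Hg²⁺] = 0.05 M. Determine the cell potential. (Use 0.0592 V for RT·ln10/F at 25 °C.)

The Hg²⁺/Hg couple has the higher reduction potential and acts as the cathode, so E°_cell = +0.85 − (-0.76) = 1.61 V.
Balancing electrons gives n = 2; the reaction quotient is Q = [Zn²⁺]/[Hg²⁺] = 4.00.
At 25 °C, E = E° − (0.0592/n) log Q = 1.61 − (0.0592/2)(0.602) = 1.610 − 0.018 = 1.592 V.

1.59 V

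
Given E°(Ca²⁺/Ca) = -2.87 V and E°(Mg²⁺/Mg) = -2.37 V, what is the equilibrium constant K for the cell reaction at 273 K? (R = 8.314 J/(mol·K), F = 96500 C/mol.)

2.9 × 10^18

E°_cell = -2.37 − (-2.87) = 0.50 V, with n = 2 electrons transferred.
At equilibrium E = 0, so the Nernst equation gives ln K = nFE°/RT = (2)(96500)(0.50)/((8.314)(273)) = 42.52.
K = e^42.52 = 2.9 × 10^18.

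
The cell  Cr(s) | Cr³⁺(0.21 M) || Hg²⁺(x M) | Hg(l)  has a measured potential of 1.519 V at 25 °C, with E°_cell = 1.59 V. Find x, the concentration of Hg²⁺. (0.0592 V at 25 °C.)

From the Nernst equation, log Q = n(E° − E)/0.0592 = 6(1.59 − 1.519)/0.0592 = 7.196, so Q = 1.57 × 10^7.
With Q = [Cr³⁺]^2/[Hg²⁺]^3 and the known concentrations, [Hg²⁺]^3 in the denominator gives [Hg²⁺] = 0.0014 M.

0.0014 M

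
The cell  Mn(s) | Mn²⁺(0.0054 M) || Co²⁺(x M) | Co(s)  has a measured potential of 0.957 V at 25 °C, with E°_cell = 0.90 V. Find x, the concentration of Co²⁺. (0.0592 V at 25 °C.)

From the Nernst equation, log Q = n(E° − E)/0.0592 = 2(0.90 − 0.957)/0.0592 = -1.926, so Q = 0.0119.
With Q = [Mn²⁺]/[Co²⁺] and the known concentrations, [Co²⁺] in the denominator gives [Co²⁺] = 0.46 M.

0.46 M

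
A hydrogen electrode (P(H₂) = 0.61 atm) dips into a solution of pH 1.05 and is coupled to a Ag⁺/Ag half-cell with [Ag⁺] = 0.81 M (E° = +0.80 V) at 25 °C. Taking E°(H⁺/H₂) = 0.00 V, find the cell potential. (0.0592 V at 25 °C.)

The Ag⁺/Ag couple is the cathode, so E°_cell = 0.80 V; n = 2.
[H⁺] = 10^(−1.05) = 0.089 M, and Q = [H⁺]^2 / ([Ag⁺]^2·P(H₂)) = 0.0198.
E = E° − (0.0592/2) log Q = 0.80 − (0.0592/2)(-1.702) = 0.850 V.

0.85 V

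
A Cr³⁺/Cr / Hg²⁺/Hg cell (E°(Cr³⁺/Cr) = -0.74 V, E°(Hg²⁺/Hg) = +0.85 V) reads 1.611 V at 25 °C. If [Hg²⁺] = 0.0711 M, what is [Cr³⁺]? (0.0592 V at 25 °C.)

0.0016 M

From the Nernst equation, log Q = n(E° − E)/0.0592 = 6(1.59 − 1.611)/0.0592 = -2.128, so Q = 0.00744.
With Q = [Cr³⁺]^2/[Hg²⁺]^3 and the known concentrations, [Cr³⁺]^2 in the numerator gives [Cr³⁺] = 0.0016 M.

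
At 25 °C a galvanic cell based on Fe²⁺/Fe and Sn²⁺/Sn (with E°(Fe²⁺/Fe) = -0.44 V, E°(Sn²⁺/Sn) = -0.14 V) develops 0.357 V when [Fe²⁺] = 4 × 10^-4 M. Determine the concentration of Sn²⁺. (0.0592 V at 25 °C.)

0.034 M

From the Nernst equation, log Q = n(E° − E)/0.0592 = 2(0.30 − 0.357)/0.0592 = -1.926, so Q = 0.0119.
With Q = [Fe²⁺]/[Sn²⁺] and the known concentrations, [Sn²⁺] in the denominator gives [Sn²⁺] = 0.034 M.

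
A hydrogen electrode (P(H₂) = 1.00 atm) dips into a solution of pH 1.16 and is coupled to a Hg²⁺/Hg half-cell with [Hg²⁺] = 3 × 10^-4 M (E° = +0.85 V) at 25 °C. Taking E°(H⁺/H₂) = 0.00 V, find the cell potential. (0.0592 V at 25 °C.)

The Hg²⁺/Hg couple is the cathode, so E°_cell = 0.85 V; n = 2.
[H⁺] = 10^(−1.16) = 0.069 M, and Q = [H⁺]^2 / ([Hg²⁺]·P(H₂)) = 16.0.
E = E° − (0.0592/2) log Q = 0.85 − (0.0592/2)(1.203) = 0.814 V.

0.81 V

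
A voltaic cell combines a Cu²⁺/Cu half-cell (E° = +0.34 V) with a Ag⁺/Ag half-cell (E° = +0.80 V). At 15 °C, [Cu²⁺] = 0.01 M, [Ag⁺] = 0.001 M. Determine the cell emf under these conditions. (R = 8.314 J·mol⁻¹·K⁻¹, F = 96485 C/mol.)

0.346 V

The Ag⁺/Ag couple has the higher reduction potential and acts as the cathode, so E°_cell = +0.80 − (+0.34) = 0.46 V.
Balancing electrons gives n = 2; the reaction quotient is Q = [Cu²⁺]/[Ag⁺]^2 = 1 × 10^4.
E = E° − (RT/nF) ln Q = 0.46 − (8.314×288)/(2×96485) × (9.210) = 0.460 − 0.114 = 0.346 V.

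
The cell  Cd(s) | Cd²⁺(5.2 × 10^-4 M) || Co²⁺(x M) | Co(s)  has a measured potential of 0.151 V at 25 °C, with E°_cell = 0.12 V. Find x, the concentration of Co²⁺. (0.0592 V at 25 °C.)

From the Nernst equation, log Q = n(E° − E)/0.0592 = 2(0.12 − 0.151)/0.0592 = -1.047, so Q = 0.0897.
With Q = [Cd²⁺]/[Co²⁺] and the known concentrations, [Co²⁺] in the denominator gives [Co²⁺] = 0.0058 M.

0.0058 M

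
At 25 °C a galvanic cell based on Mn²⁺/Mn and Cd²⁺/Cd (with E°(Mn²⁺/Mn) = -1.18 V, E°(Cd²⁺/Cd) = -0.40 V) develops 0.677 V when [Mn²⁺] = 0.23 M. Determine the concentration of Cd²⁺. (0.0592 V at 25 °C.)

7.6 × 10^-5 M

From the Nernst equation, log Q = n(E° − E)/0.0592 = 2(0.78 − 0.677)/0.0592 = 3.480, so Q = 3020.
With Q = [Mn²⁺]/[Cd²⁺] and the known concentrations, [Cd²⁺] in the denominator gives [Cd²⁺] = 7.6 × 10^-5 M.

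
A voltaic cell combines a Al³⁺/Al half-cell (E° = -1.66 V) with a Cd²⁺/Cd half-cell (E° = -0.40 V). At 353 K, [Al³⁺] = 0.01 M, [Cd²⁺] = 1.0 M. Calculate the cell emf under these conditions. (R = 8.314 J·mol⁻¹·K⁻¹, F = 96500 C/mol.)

The Cd²⁺/Cd couple has the higher reduction potential and acts as the cathode, so E°_cell = -0.40 − (-1.66) = 1.26 V.
Balancing electrons gives n = 6; the reaction quotient is Q = [Al³⁺]^2/[Cd²⁺]^3 = 1 × 10^-4.
E = E° − (RT/nF) ln Q = 1.26 − (8.314×353)/(6×96500) × (-9.210) = 1.260 + 0.047 = 1.307 V.

1.31 V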